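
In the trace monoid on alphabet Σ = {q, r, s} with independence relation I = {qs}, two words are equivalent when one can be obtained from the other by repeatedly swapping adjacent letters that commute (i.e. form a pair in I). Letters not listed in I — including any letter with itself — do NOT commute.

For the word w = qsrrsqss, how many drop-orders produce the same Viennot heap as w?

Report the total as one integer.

8

drop 0:q onto floor
drop 1:s onto floor
drop 2:r onto {0:q, 1:s}
drop 3:r onto {2:r}
drop 4:s onto {3:r}
drop 5:q onto {3:r}
drop 6:s onto {4:s}
drop 7:s onto {6:s}
ground layer = {0:q, 1:s}
drop-orders for the pieces not yet dropped (sum over which currently-grounded one goes next):
  1 to go: {5} 1  {7} 1
  2 to go: {5,7} 2  {6,7} 1
  3 to go: {4,6,7} 1  {5,6,7} 3
  4 to go: {4,5,6,7} 4
  5 to go: {3,4,5,6,7} 4
  6 to go: {2,3,4,5,6,7} 4
  if 0:q drops first: 4 orders
  if 1:s drops first: 4 orders
heap linearizations: 8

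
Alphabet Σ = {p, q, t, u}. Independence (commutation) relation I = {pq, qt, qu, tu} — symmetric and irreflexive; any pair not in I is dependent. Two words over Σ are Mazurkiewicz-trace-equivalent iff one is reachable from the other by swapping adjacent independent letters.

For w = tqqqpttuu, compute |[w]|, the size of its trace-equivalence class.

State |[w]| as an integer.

#0=t has no predecessor
#1=q has no predecessor
#2=q depends on [1:q]
#3=q depends on [2:q]
#4=p depends on [0:t]
#5=t depends on [4:p]
#6=t depends on [5:t]
#7=u depends on [4:p]
#8=u depends on [7:u]
sources: [0:t, 1:q]
N(rest) = Σ N(rest − s) over sources s of rest; N(one piece) = 1:
  size 1 → [3]=1  [6]=1  [8]=1
  size 2 → [2,3]=1  [3,6]=2  [3,8]=2  [5,6]=1  [6,8]=2  [7,8]=1
  size 3 → [1,2,3]=1  [2,3,6]=3  [2,3,8]=3  [3,5,6]=3  [3,6,8]=6  [3,7,8]=3  [5,6,8]=3  [6,7,8]=3
  size 4 → [1,2,3,6]=4  [1,2,3,8]=4  [2,3,5,6]=6  [2,3,6,8]=12  [2,3,7,8]=6  [3,5,6,8]=12  [3,6,7,8]=12  [5,6,7,8]=6
  size 5 → [1,2,3,5,6]=10  [1,2,3,6,8]=20  [1,2,3,7,8]=10  [2,3,5,6,8]=30  [2,3,6,7,8]=30  [3,5,6,7,8]=30  [4,5,6,7,8]=6
  size 6 → [0,4,5,6,7,8]=6  [1,2,3,5,6,8]=60  [1,2,3,6,7,8]=60  [2,3,5,6,7,8]=90  [3,4,5,6,7,8]=36
  size 7 → [0,3,4,5,6,7,8]=42  [1,2,3,5,6,7,8]=210  [2,3,4,5,6,7,8]=126
  first=0(t) contributes 336
  first=1(q) contributes 168
|[w]| = 504

504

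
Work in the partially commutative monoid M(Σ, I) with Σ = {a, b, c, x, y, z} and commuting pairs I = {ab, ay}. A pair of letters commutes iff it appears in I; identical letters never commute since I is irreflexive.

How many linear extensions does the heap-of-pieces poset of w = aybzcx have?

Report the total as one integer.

3

0(a) covers ∅
1(y) covers ∅
2(b) covers 1:y
3(z) covers 0:a, 2:b
4(c) covers 3:z
5(x) covers 4:c
floor of heap: 0:a, 1:y
completions by unplaced set U, small U first (add the entries for U minus each lowest piece of U):
  |U|=1: {5}:1
  |U|=2: {4,5}:1
  |U|=3: {3,4,5}:1
  |U|=4: {0,3,4,5}:1  {2,3,4,5}:1
  start at 0(a): 1
  start at 1(y): 2
sum over floor = 3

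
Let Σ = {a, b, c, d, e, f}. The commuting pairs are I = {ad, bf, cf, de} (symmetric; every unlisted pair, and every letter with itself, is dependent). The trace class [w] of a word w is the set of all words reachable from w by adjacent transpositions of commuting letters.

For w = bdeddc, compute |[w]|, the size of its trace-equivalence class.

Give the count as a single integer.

4

#0=b has no predecessor
#1=d depends on [0:b]
#2=e depends on [0:b]
#3=d depends on [1:d]
#4=d depends on [3:d]
#5=c depends on [2:e, 4:d]
sources: [0:b]
N(rest) = Σ N(rest − s) over sources s of rest; N(one piece) = 1:
  size 1 → [5]=1
  size 2 → [2,5]=1  [4,5]=1
  size 3 → [2,4,5]=2  [3,4,5]=1
  size 4 → [1,3,4,5]=1  [2,3,4,5]=3
  first=0(b) contributes 4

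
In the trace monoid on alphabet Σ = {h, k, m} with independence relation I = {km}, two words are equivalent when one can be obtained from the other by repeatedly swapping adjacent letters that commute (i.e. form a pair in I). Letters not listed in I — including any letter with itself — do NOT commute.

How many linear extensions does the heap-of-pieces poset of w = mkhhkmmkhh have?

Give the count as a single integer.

piece 0:m — minimal
piece 1:k — minimal
piece 2:h rests on {0:m, 1:k}
piece 3:h rests on {2:h}
piece 4:k rests on {3:h}
piece 5:m rests on {3:h}
piece 6:m rests on {5:m}
piece 7:k rests on {4:k}
piece 8:h rests on {6:m, 7:k}
piece 9:h rests on {8:h}
minimal pieces: {0:m, 1:k}
ways to finish when only these pieces remain (= sum over removing one remaining piece with nothing left below it):
  1 left: {9}→1
  2 left: {8,9}→1
  3 left: {6,8,9}→1  {7,8,9}→1
  4 left: {4,7,8,9}→1  {5,6,8,9}→1  {6,7,8,9}→2
  5 left: {4,6,7,8,9}→3  {5,6,7,8,9}→3
  6 left: {4,5,6,7,8,9}→6
  7 left: {3,4,5,6,7,8,9}→6
  8 left: {2,3,4,5,6,7,8,9}→6
  placing 0:m first → 6 extensions
  placing 1:k first → 6 extensions
total linear extensions = 12

12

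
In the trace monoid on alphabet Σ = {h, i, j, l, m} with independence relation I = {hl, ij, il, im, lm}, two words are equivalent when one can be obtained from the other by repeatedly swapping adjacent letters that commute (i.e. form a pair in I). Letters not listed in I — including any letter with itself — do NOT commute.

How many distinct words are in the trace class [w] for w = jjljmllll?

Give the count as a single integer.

5

drop 0:j onto floor
drop 1:j onto {0:j}
drop 2:l onto {1:j}
drop 3:j onto {2:l}
drop 4:m onto {3:j}
drop 5:l onto {3:j}
drop 6:l onto {5:l}
drop 7:l onto {6:l}
drop 8:l onto {7:l}
ground layer = {0:j}
drop-orders for the pieces not yet dropped (sum over which currently-grounded one goes next):
  1 to go: {4} 1  {8} 1
  2 to go: {4,8} 2  {7,8} 1
  3 to go: {4,7,8} 3  {6,7,8} 1
  4 to go: {4,6,7,8} 4  {5,6,7,8} 1
  5 to go: {4,5,6,7,8} 5
  6 to go: {3,4,5,6,7,8} 5
  7 to go: {2,3,4,5,6,7,8} 5
  if 0:j drops first: 5 orders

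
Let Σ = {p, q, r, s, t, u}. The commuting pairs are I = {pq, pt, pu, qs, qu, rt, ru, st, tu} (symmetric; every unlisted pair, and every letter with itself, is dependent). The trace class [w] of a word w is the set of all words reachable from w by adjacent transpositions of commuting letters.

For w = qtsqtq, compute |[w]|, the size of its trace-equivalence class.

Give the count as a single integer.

#0=q has no predecessor
#1=t depends on [0:q]
#2=s has no predecessor
#3=q depends on [1:t]
#4=t depends on [3:q]
#5=q depends on [4:t]
sources: [0:q, 2:s]
N(rest) = Σ N(rest − s) over sources s of rest; N(one piece) = 1:
  size 1 → [2]=1  [5]=1
  size 2 → [2,5]=2  [4,5]=1
  size 3 → [2,4,5]=3  [3,4,5]=1
  size 4 → [1,3,4,5]=1  [2,3,4,5]=4
  first=0(q) contributes 5
  first=2(s) contributes 1
|[w]| = 6

6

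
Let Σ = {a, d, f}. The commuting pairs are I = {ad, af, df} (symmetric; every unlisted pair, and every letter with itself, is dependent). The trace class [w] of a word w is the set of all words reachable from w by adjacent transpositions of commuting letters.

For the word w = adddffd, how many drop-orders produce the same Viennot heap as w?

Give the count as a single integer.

piece 0:a — minimal
piece 1:d — minimal
piece 2:d rests on {1:d}
piece 3:d rests on {2:d}
piece 4:f — minimal
piece 5:f rests on {4:f}
piece 6:d rests on {3:d}
minimal pieces: {0:a, 1:d, 4:f}
ways to finish when only these pieces remain (= sum over removing one remaining piece with nothing left below it):
  1 left: {0}→1  {5}→1  {6}→1
  2 left: {0,5}→2  {0,6}→2  {3,6}→1  {4,5}→1  {5,6}→2
  3 left: {0,3,6}→3  {0,4,5}→3  {0,5,6}→6  {2,3,6}→1  {3,5,6}→3  {4,5,6}→3
  4 left: {0,2,3,6}→4  {0,3,5,6}→12  {0,4,5,6}→12  {1,2,3,6}→1  {2,3,5,6}→4  {3,4,5,6}→6
  5 left: {0,1,2,3,6}→5  {0,2,3,5,6}→20  {0,3,4,5,6}→30  {1,2,3,5,6}→5  {2,3,4,5,6}→10
  placing 0:a first → 15 extensions
  placing 1:d first → 60 extensions
  placing 4:f first → 30 extensions
total linear extensions = 105

105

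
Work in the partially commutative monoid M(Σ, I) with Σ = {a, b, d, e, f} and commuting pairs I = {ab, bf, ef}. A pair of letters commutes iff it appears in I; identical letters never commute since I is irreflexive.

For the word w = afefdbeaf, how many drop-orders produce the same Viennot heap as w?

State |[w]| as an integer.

3

#0=a has no predecessor
#1=f depends on [0:a]
#2=e depends on [0:a]
#3=f depends on [1:f]
#4=d depends on [2:e, 3:f]
#5=b depends on [4:d]
#6=e depends on [5:b]
#7=a depends on [6:e]
#8=f depends on [7:a]
sources: [0:a]
N(rest) = Σ N(rest − s) over sources s of rest; N(one piece) = 1:
  size 1 → [8]=1
  size 2 → [7,8]=1
  size 3 → [6,7,8]=1
  size 4 → [5,6,7,8]=1
  size 5 → [4,5,6,7,8]=1
  size 6 → [2,4,5,6,7,8]=1  [3,4,5,6,7,8]=1
  size 7 → [1,3,4,5,6,7,8]=1  [2,3,4,5,6,7,8]=2
  first=0(a) contributes 3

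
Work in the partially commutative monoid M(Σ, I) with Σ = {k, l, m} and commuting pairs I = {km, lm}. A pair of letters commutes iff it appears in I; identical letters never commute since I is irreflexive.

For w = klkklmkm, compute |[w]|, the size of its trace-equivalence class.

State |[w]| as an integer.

28

#0=k has no predecessor
#1=l depends on [0:k]
#2=k depends on [1:l]
#3=k depends on [2:k]
#4=l depends on [3:k]
#5=m has no predecessor
#6=k depends on [4:l]
#7=m depends on [5:m]
sources: [0:k, 5:m]
N(rest) = Σ N(rest − s) over sources s of rest; N(one piece) = 1:
  size 1 → [6]=1  [7]=1
  size 2 → [4,6]=1  [5,7]=1  [6,7]=2
  size 3 → [3,4,6]=1  [4,6,7]=3  [5,6,7]=3
  size 4 → [2,3,4,6]=1  [3,4,6,7]=4  [4,5,6,7]=6
  size 5 → [1,2,3,4,6]=1  [2,3,4,6,7]=5  [3,4,5,6,7]=10
  size 6 → [0,1,2,3,4,6]=1  [1,2,3,4,6,7]=6  [2,3,4,5,6,7]=15
  first=0(k) contributes 21
  first=5(m) contributes 7
|[w]| = 28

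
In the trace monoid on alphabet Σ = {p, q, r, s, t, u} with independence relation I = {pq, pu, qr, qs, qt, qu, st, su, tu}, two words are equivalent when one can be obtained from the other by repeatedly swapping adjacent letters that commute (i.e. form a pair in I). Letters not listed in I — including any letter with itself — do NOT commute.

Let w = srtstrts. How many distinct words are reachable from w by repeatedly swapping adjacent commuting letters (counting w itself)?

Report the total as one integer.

#0=s has no predecessor
#1=r depends on [0:s]
#2=t depends on [1:r]
#3=s depends on [1:r]
#4=t depends on [2:t]
#5=r depends on [3:s, 4:t]
#6=t depends on [5:r]
#7=s depends on [5:r]
sources: [0:s]
N(rest) = Σ N(rest − s) over sources s of rest; N(one piece) = 1:
  size 1 → [6]=1  [7]=1
  size 2 → [6,7]=2
  size 3 → [5,6,7]=2
  size 4 → [3,5,6,7]=2  [4,5,6,7]=2
  size 5 → [2,4,5,6,7]=2  [3,4,5,6,7]=4
  size 6 → [2,3,4,5,6,7]=6
  first=0(s) contributes 6

6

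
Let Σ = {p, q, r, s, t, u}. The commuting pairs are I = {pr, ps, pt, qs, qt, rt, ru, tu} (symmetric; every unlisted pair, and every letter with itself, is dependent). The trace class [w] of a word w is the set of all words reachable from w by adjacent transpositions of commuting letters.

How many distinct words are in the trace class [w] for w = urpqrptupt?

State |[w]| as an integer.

540

piece 0:u — minimal
piece 1:r — minimal
piece 2:p rests on {0:u}
piece 3:q rests on {1:r, 2:p}
piece 4:r rests on {3:q}
piece 5:p rests on {3:q}
piece 6:t — minimal
piece 7:u rests on {5:p}
piece 8:p rests on {7:u}
piece 9:t rests on {6:t}
minimal pieces: {0:u, 1:r, 6:t}
ways to finish when only these pieces remain (= sum over removing one remaining piece with nothing left below it):
  1 left: {4}→1  {8}→1  {9}→1
  2 left: {4,8}→2  {4,9}→2  {6,9}→1  {7,8}→1  {8,9}→2
  3 left: {4,6,9}→3  {4,7,8}→3  {4,8,9}→6  {5,7,8}→1  {6,8,9}→3  {7,8,9}→3
  4 left: {4,5,7,8}→4  {4,6,8,9}→12  {4,7,8,9}→12  {5,7,8,9}→4  {6,7,8,9}→6
  5 left: {3,4,5,7,8}→4  {4,5,7,8,9}→20  {4,6,7,8,9}→30  {5,6,7,8,9}→10
  6 left: {1,3,4,5,7,8}→4  {2,3,4,5,7,8}→4  {3,4,5,7,8,9}→24  {4,5,6,7,8,9}→60
  7 left: {0,2,3,4,5,7,8}→4  {1,2,3,4,5,7,8}→8  {1,3,4,5,7,8,9}→28  {2,3,4,5,7,8,9}→28  {3,4,5,6,7,8,9}→84
  8 left: {0,1,2,3,4,5,7,8}→12  {0,2,3,4,5,7,8,9}→32  {1,2,3,4,5,7,8,9}→64  {1,3,4,5,6,7,8,9}→112  {2,3,4,5,6,7,8,9}→112
  placing 0:u first → 288 extensions
  placing 1:r first → 144 extensions
  placing 6:t first → 108 extensions
total linear extensions = 540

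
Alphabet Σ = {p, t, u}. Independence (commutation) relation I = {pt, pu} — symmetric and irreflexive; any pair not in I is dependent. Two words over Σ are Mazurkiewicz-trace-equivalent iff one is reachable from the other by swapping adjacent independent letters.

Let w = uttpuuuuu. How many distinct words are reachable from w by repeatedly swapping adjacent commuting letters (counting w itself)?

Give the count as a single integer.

#0=u has no predecessor
#1=t depends on [0:u]
#2=t depends on [1:t]
#3=p has no predecessor
#4=u depends on [2:t]
#5=u depends on [4:u]
#6=u depends on [5:u]
#7=u depends on [6:u]
#8=u depends on [7:u]
sources: [0:u, 3:p]
N(rest) = Σ N(rest − s) over sources s of rest; N(one piece) = 1:
  size 1 → [3]=1  [8]=1
  size 2 → [3,8]=2  [7,8]=1
  size 3 → [3,7,8]=3  [6,7,8]=1
  size 4 → [3,6,7,8]=4  [5,6,7,8]=1
  size 5 → [3,5,6,7,8]=5  [4,5,6,7,8]=1
  size 6 → [2,4,5,6,7,8]=1  [3,4,5,6,7,8]=6
  size 7 → [1,2,4,5,6,7,8]=1  [2,3,4,5,6,7,8]=7
  first=0(u) contributes 8
  first=3(p) contributes 1
|[w]| = 9

9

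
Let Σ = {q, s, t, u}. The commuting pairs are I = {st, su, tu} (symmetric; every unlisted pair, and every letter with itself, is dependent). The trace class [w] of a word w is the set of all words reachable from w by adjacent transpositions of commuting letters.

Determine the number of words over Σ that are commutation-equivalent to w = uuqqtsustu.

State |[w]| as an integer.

90

#0=u has no predecessor
#1=u depends on [0:u]
#2=q depends on [1:u]
#3=q depends on [2:q]
#4=t depends on [3:q]
#5=s depends on [3:q]
#6=u depends on [3:q]
#7=s depends on [5:s]
#8=t depends on [4:t]
#9=u depends on [6:u]
sources: [0:u]
N(rest) = Σ N(rest − s) over sources s of rest; N(one piece) = 1:
  size 1 → [7]=1  [8]=1  [9]=1
  size 2 → [4,8]=1  [5,7]=1  [6,9]=1  [7,8]=2  [7,9]=2  [8,9]=2
  size 3 → [4,7,8]=3  [4,8,9]=3  [5,7,8]=3  [5,7,9]=3  [6,7,9]=3  [6,8,9]=3  [7,8,9]=6
  size 4 → [4,5,7,8]=6  [4,6,8,9]=6  [4,7,8,9]=12  [5,6,7,9]=6  [5,7,8,9]=12  [6,7,8,9]=12
  size 5 → [4,5,7,8,9]=30  [4,6,7,8,9]=30  [5,6,7,8,9]=30
  size 6 → [4,5,6,7,8,9]=90
  size 7 → [3,4,5,6,7,8,9]=90
  size 8 → [2,3,4,5,6,7,8,9]=90
  first=0(u) contributes 90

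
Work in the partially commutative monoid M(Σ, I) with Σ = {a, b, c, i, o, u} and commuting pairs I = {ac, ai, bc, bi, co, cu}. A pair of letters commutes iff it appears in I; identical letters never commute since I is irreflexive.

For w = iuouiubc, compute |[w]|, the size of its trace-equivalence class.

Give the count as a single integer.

3

#0=i has no predecessor
#1=u depends on [0:i]
#2=o depends on [1:u]
#3=u depends on [2:o]
#4=i depends on [3:u]
#5=u depends on [4:i]
#6=b depends on [5:u]
#7=c depends on [4:i]
sources: [0:i]
N(rest) = Σ N(rest − s) over sources s of rest; N(one piece) = 1:
  size 1 → [6]=1  [7]=1
  size 2 → [5,6]=1  [6,7]=2
  size 3 → [5,6,7]=3
  size 4 → [4,5,6,7]=3
  size 5 → [3,4,5,6,7]=3
  size 6 → [2,3,4,5,6,7]=3
  first=0(i) contributes 3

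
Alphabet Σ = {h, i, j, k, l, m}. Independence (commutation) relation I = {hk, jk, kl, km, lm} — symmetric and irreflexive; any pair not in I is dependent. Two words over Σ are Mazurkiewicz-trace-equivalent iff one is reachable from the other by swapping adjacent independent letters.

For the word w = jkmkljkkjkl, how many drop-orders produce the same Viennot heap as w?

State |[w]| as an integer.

#0=j has no predecessor
#1=k has no predecessor
#2=m depends on [0:j]
#3=k depends on [1:k]
#4=l depends on [0:j]
#5=j depends on [2:m, 4:l]
#6=k depends on [3:k]
#7=k depends on [6:k]
#8=j depends on [5:j]
#9=k depends on [7:k]
#10=l depends on [8:j]
sources: [0:j, 1:k]
N(rest) = Σ N(rest − s) over sources s of rest; N(one piece) = 1:
  size 1 → [9]=1  [10]=1
  size 2 → [7,9]=1  [8,10]=1  [9,10]=2
  size 3 → [5,8,10]=1  [6,7,9]=1  [7,9,10]=3  [8,9,10]=3
  size 4 → [2,5,8,10]=1  [3,6,7,9]=1  [4,5,8,10]=1  [5,8,9,10]=4  [6,7,9,10]=4  [7,8,9,10]=6
  size 5 → [1,3,6,7,9]=1  [2,4,5,8,10]=2  [2,5,8,9,10]=5  [3,6,7,9,10]=5  [4,5,8,9,10]=5  [5,7,8,9,10]=10  [6,7,8,9,10]=10
  size 6 → [0,2,4,5,8,10]=2  [1,3,6,7,9,10]=6  [2,4,5,8,9,10]=12  [2,5,7,8,9,10]=15  [3,6,7,8,9,10]=15  [4,5,7,8,9,10]=15  [5,6,7,8,9,10]=20
  size 7 → [0,2,4,5,8,9,10]=14  [1,3,6,7,8,9,10]=21  [2,4,5,7,8,9,10]=42  [2,5,6,7,8,9,10]=35  [3,5,6,7,8,9,10]=35  [4,5,6,7,8,9,10]=35
  size 8 → [0,2,4,5,7,8,9,10]=56  [1,3,5,6,7,8,9,10]=56  [2,3,5,6,7,8,9,10]=70  [2,4,5,6,7,8,9,10]=112  [3,4,5,6,7,8,9,10]=70
  size 9 → [0,2,4,5,6,7,8,9,10]=168  [1,2,3,5,6,7,8,9,10]=126  [1,3,4,5,6,7,8,9,10]=126  [2,3,4,5,6,7,8,9,10]=252
  first=0(j) contributes 504
  first=1(k) contributes 420
|[w]| = 924

924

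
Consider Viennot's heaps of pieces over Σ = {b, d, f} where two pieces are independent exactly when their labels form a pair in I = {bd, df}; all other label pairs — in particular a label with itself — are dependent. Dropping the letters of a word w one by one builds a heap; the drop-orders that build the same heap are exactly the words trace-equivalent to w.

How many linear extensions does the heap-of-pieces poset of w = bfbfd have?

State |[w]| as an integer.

5

drop 0:b onto floor
drop 1:f onto {0:b}
drop 2:b onto {1:f}
drop 3:f onto {2:b}
drop 4:d onto floor
ground layer = {0:b, 4:d}
drop-orders for the pieces not yet dropped (sum over which currently-grounded one goes next):
  1 to go: {3} 1  {4} 1
  2 to go: {2,3} 1  {3,4} 2
  3 to go: {1,2,3} 1  {2,3,4} 3
  if 0:b drops first: 4 orders
  if 4:d drops first: 1 orders
heap linearizations: 5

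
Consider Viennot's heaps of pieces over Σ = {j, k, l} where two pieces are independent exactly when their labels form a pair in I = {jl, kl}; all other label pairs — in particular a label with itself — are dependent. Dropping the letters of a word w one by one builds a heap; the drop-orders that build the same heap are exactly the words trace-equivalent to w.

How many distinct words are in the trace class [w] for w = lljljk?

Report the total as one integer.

20

drop 0:l onto floor
drop 1:l onto {0:l}
drop 2:j onto floor
drop 3:l onto {1:l}
drop 4:j onto {2:j}
drop 5:k onto {4:j}
ground layer = {0:l, 2:j}
drop-orders for the pieces not yet dropped (sum over which currently-grounded one goes next):
  1 to go: {3} 1  {5} 1
  2 to go: {1,3} 1  {3,5} 2  {4,5} 1
  3 to go: {0,1,3} 1  {1,3,5} 3  {2,4,5} 1  {3,4,5} 3
  4 to go: {0,1,3,5} 4  {1,3,4,5} 6  {2,3,4,5} 4
  if 0:l drops first: 10 orders
  if 2:j drops first: 10 orders
heap linearizations: 20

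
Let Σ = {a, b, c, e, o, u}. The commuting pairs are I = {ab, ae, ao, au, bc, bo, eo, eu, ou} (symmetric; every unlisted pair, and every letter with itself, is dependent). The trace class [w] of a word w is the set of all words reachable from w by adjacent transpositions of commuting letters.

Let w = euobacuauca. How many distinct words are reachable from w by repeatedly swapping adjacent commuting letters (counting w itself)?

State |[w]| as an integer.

piece 0:e — minimal
piece 1:u — minimal
piece 2:o — minimal
piece 3:b rests on {0:e, 1:u}
piece 4:a — minimal
piece 5:c rests on {0:e, 1:u, 2:o, 4:a}
piece 6:u rests on {3:b, 5:c}
piece 7:a rests on {5:c}
piece 8:u rests on {6:u}
piece 9:c rests on {7:a, 8:u}
piece 10:a rests on {9:c}
minimal pieces: {0:e, 1:u, 2:o, 4:a}
ways to finish when only these pieces remain (= sum over removing one remaining piece with nothing left below it):
  1 left: {10}→1
  2 left: {9,10}→1
  3 left: {7,9,10}→1  {8,9,10}→1
  4 left: {6,8,9,10}→1  {7,8,9,10}→2
  5 left: {3,6,8,9,10}→1  {6,7,8,9,10}→3
  6 left: {3,6,7,8,9,10}→4  {5,6,7,8,9,10}→3
  7 left: {2,5,6,7,8,9,10}→3  {3,5,6,7,8,9,10}→7  {4,5,6,7,8,9,10}→3
  8 left: {0,3,5,6,7,8,9,10}→7  {1,3,5,6,7,8,9,10}→7  {2,3,5,6,7,8,9,10}→10  {2,4,5,6,7,8,9,10}→6  {3,4,5,6,7,8,9,10}→10
  9 left: {0,1,3,5,6,7,8,9,10}→14  {0,2,3,5,6,7,8,9,10}→17  {0,3,4,5,6,7,8,9,10}→17  {1,2,3,5,6,7,8,9,10}→17  {1,3,4,5,6,7,8,9,10}→17  {2,3,4,5,6,7,8,9,10}→26
  placing 0:e first → 60 extensions
  placing 1:u first → 60 extensions
  placing 2:o first → 48 extensions
  placing 4:a first → 48 extensions
total linear extensions = 216

216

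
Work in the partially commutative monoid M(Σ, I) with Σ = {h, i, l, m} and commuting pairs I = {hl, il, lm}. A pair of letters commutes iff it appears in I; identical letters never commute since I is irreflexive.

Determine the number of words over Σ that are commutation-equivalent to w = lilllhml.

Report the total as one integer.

piece 0:l — minimal
piece 1:i — minimal
piece 2:l rests on {0:l}
piece 3:l rests on {2:l}
piece 4:l rests on {3:l}
piece 5:h rests on {1:i}
piece 6:m rests on {5:h}
piece 7:l rests on {4:l}
minimal pieces: {0:l, 1:i}
ways to finish when only these pieces remain (= sum over removing one remaining piece with nothing left below it):
  1 left: {6}→1  {7}→1
  2 left: {4,7}→1  {5,6}→1  {6,7}→2
  3 left: {1,5,6}→1  {3,4,7}→1  {4,6,7}→3  {5,6,7}→3
  4 left: {1,5,6,7}→4  {2,3,4,7}→1  {3,4,6,7}→4  {4,5,6,7}→6
  5 left: {0,2,3,4,7}→1  {1,4,5,6,7}→10  {2,3,4,6,7}→5  {3,4,5,6,7}→10
  6 left: {0,2,3,4,6,7}→6  {1,3,4,5,6,7}→20  {2,3,4,5,6,7}→15
  placing 0:l first → 35 extensions
  placing 1:i first → 21 extensions
total linear extensions = 56

56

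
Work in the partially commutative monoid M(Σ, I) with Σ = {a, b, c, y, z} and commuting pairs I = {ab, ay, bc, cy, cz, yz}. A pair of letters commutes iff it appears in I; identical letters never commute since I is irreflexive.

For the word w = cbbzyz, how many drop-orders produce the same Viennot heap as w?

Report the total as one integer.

0(c) covers ∅
1(b) covers ∅
2(b) covers 1:b
3(z) covers 2:b
4(y) covers 2:b
5(z) covers 3:z
floor of heap: 0:c, 1:b
completions by unplaced set U, small U first (add the entries for U minus each lowest piece of U):
  |U|=1: {0}:1  {4}:1  {5}:1
  |U|=2: {0,4}:2  {0,5}:2  {3,5}:1  {4,5}:2
  |U|=3: {0,3,5}:3  {0,4,5}:6  {3,4,5}:3
  |U|=4: {0,3,4,5}:12  {2,3,4,5}:3
  start at 0(c): 3
  start at 1(b): 15
sum over floor = 18

18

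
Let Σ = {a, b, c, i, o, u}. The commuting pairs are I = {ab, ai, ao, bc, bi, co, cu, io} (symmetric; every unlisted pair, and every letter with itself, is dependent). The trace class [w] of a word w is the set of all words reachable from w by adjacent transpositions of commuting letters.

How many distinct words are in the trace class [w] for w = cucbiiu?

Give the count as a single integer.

#0=c has no predecessor
#1=u has no predecessor
#2=c depends on [0:c]
#3=b depends on [1:u]
#4=i depends on [1:u, 2:c]
#5=i depends on [4:i]
#6=u depends on [3:b, 5:i]
sources: [0:c, 1:u]
N(rest) = Σ N(rest − s) over sources s of rest; N(one piece) = 1:
  size 1 → [6]=1
  size 2 → [3,6]=1  [5,6]=1
  size 3 → [3,5,6]=2  [4,5,6]=1
  size 4 → [2,4,5,6]=1  [3,4,5,6]=3
  size 5 → [0,2,4,5,6]=1  [1,3,4,5,6]=3  [2,3,4,5,6]=4
  first=0(c) contributes 7
  first=1(u) contributes 5
|[w]| = 12

12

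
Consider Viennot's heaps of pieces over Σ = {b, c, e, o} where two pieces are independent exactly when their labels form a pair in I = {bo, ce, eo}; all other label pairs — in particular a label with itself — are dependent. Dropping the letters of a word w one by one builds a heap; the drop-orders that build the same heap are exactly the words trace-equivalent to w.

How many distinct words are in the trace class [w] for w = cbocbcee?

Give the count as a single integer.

piece 0:c — minimal
piece 1:b rests on {0:c}
piece 2:o rests on {0:c}
piece 3:c rests on {1:b, 2:o}
piece 4:b rests on {3:c}
piece 5:c rests on {4:b}
piece 6:e rests on {4:b}
piece 7:e rests on {6:e}
minimal pieces: {0:c}
ways to finish when only these pieces remain (= sum over removing one remaining piece with nothing left below it):
  1 left: {5}→1  {7}→1
  2 left: {5,7}→2  {6,7}→1
  3 left: {5,6,7}→3
  4 left: {4,5,6,7}→3
  5 left: {3,4,5,6,7}→3
  6 left: {1,3,4,5,6,7}→3  {2,3,4,5,6,7}→3
  placing 0:c first → 6 extensions

6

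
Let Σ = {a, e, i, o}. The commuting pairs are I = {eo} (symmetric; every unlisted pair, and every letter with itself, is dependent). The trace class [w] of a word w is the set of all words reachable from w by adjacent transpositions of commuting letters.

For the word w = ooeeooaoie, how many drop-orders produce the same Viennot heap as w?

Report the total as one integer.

piece 0:o — minimal
piece 1:o rests on {0:o}
piece 2:e — minimal
piece 3:e rests on {2:e}
piece 4:o rests on {1:o}
piece 5:o rests on {4:o}
piece 6:a rests on {3:e, 5:o}
piece 7:o rests on {6:a}
piece 8:i rests on {7:o}
piece 9:e rests on {8:i}
minimal pieces: {0:o, 2:e}
ways to finish when only these pieces remain (= sum over removing one remaining piece with nothing left below it):
  1 left: {9}→1
  2 left: {8,9}→1
  3 left: {7,8,9}→1
  4 left: {6,7,8,9}→1
  5 left: {3,6,7,8,9}→1  {5,6,7,8,9}→1
  6 left: {2,3,6,7,8,9}→1  {3,5,6,7,8,9}→2  {4,5,6,7,8,9}→1
  7 left: {1,4,5,6,7,8,9}→1  {2,3,5,6,7,8,9}→3  {3,4,5,6,7,8,9}→3
  8 left: {0,1,4,5,6,7,8,9}→1  {1,3,4,5,6,7,8,9}→4  {2,3,4,5,6,7,8,9}→6
  placing 0:o first → 10 extensions
  placing 2:e first → 5 extensions
total linear extensions = 15

15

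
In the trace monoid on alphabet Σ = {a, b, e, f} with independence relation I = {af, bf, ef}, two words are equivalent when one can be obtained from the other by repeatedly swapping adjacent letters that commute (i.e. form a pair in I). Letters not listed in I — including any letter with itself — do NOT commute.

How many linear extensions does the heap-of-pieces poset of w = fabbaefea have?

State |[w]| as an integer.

36

#0=f has no predecessor
#1=a has no predecessor
#2=b depends on [1:a]
#3=b depends on [2:b]
#4=a depends on [3:b]
#5=e depends on [4:a]
#6=f depends on [0:f]
#7=e depends on [5:e]
#8=a depends on [7:e]
sources: [0:f, 1:a]
N(rest) = Σ N(rest − s) over sources s of rest; N(one piece) = 1:
  size 1 → [6]=1  [8]=1
  size 2 → [0,6]=1  [6,8]=2  [7,8]=1
  size 3 → [0,6,8]=3  [5,7,8]=1  [6,7,8]=3
  size 4 → [0,6,7,8]=6  [4,5,7,8]=1  [5,6,7,8]=4
  size 5 → [0,5,6,7,8]=10  [3,4,5,7,8]=1  [4,5,6,7,8]=5
  size 6 → [0,4,5,6,7,8]=15  [2,3,4,5,7,8]=1  [3,4,5,6,7,8]=6
  size 7 → [0,3,4,5,6,7,8]=21  [1,2,3,4,5,7,8]=1  [2,3,4,5,6,7,8]=7
  first=0(f) contributes 8
  first=1(a) contributes 28
|[w]| = 36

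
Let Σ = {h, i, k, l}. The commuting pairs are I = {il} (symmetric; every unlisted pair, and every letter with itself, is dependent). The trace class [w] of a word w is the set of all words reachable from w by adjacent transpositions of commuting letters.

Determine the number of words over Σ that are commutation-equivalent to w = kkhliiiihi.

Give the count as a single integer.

drop 0:k onto floor
drop 1:k onto {0:k}
drop 2:h onto {1:k}
drop 3:l onto {2:h}
drop 4:i onto {2:h}
drop 5:i onto {4:i}
drop 6:i onto {5:i}
drop 7:i onto {6:i}
drop 8:h onto {3:l, 7:i}
drop 9:i onto {8:h}
ground layer = {0:k}
drop-orders for the pieces not yet dropped (sum over which currently-grounded one goes next):
  1 to go: {9} 1
  2 to go: {8,9} 1
  3 to go: {3,8,9} 1  {7,8,9} 1
  4 to go: {3,7,8,9} 2  {6,7,8,9} 1
  5 to go: {3,6,7,8,9} 3  {5,6,7,8,9} 1
  6 to go: {3,5,6,7,8,9} 4  {4,5,6,7,8,9} 1
  7 to go: {3,4,5,6,7,8,9} 5
  8 to go: {2,3,4,5,6,7,8,9} 5
  if 0:k drops first: 5 orders

5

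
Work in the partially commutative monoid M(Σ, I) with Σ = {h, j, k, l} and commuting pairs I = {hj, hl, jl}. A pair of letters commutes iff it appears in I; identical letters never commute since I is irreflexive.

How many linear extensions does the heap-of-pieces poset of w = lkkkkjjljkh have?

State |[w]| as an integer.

0(l) covers ∅
1(k) covers 0:l
2(k) covers 1:k
3(k) covers 2:k
4(k) covers 3:k
5(j) covers 4:k
6(j) covers 5:j
7(l) covers 4:k
8(j) covers 6:j
9(k) covers 7:l, 8:j
10(h) covers 9:k
floor of heap: 0:l
completions by unplaced set U, small U first (add the entries for U minus each lowest piece of U):
  |U|=1: {10}:1
  |U|=2: {9,10}:1
  |U|=3: {7,9,10}:1  {8,9,10}:1
  |U|=4: {6,8,9,10}:1  {7,8,9,10}:2
  |U|=5: {5,6,8,9,10}:1  {6,7,8,9,10}:3
  |U|=6: {5,6,7,8,9,10}:4
  |U|=7: {4,5,6,7,8,9,10}:4
  |U|=8: {3,4,5,6,7,8,9,10}:4
  |U|=9: {2,3,4,5,6,7,8,9,10}:4
  start at 0(l): 4

4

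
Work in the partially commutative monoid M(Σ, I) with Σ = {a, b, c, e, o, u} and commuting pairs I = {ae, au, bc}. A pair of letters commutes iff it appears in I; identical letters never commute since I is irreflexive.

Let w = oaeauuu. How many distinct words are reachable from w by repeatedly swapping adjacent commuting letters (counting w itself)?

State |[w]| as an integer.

piece 0:o — minimal
piece 1:a rests on {0:o}
piece 2:e rests on {0:o}
piece 3:a rests on {1:a}
piece 4:u rests on {2:e}
piece 5:u rests on {4:u}
piece 6:u rests on {5:u}
minimal pieces: {0:o}
ways to finish when only these pieces remain (= sum over removing one remaining piece with nothing left below it):
  1 left: {3}→1  {6}→1
  2 left: {1,3}→1  {3,6}→2  {5,6}→1
  3 left: {1,3,6}→3  {3,5,6}→3  {4,5,6}→1
  4 left: {1,3,5,6}→6  {2,4,5,6}→1  {3,4,5,6}→4
  5 left: {1,3,4,5,6}→10  {2,3,4,5,6}→5
  placing 0:o first → 15 extensions

15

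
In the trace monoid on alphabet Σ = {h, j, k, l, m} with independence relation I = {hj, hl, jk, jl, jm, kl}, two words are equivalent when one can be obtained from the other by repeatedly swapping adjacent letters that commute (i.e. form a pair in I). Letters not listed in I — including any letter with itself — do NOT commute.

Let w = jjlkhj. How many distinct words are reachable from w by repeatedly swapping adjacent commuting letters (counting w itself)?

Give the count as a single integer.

0(j) covers ∅
1(j) covers 0:j
2(l) covers ∅
3(k) covers ∅
4(h) covers 3:k
5(j) covers 1:j
floor of heap: 0:j, 2:l, 3:k
completions by unplaced set U, small U first (add the entries for U minus each lowest piece of U):
  |U|=1: {2}:1  {4}:1  {5}:1
  |U|=2: {1,5}:1  {2,4}:2  {2,5}:2  {3,4}:1  {4,5}:2
  |U|=3: {0,1,5}:1  {1,2,5}:3  {1,4,5}:3  {2,3,4}:3  {2,4,5}:6  {3,4,5}:3
  |U|=4: {0,1,2,5}:4  {0,1,4,5}:4  {1,2,4,5}:12  {1,3,4,5}:6  {2,3,4,5}:12
  start at 0(j): 30
  start at 2(l): 10
  start at 3(k): 20
sum over floor = 60

60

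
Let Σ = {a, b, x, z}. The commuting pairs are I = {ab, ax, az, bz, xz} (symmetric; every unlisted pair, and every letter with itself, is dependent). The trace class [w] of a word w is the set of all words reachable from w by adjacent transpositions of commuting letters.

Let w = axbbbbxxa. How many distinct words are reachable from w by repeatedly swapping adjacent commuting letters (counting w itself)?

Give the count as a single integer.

36

#0=a has no predecessor
#1=x has no predecessor
#2=b depends on [1:x]
#3=b depends on [2:b]
#4=b depends on [3:b]
#5=b depends on [4:b]
#6=x depends on [5:b]
#7=x depends on [6:x]
#8=a depends on [0:a]
sources: [0:a, 1:x]
N(rest) = Σ N(rest − s) over sources s of rest; N(one piece) = 1:
  size 1 → [7]=1  [8]=1
  size 2 → [0,8]=1  [6,7]=1  [7,8]=2
  size 3 → [0,7,8]=3  [5,6,7]=1  [6,7,8]=3
  size 4 → [0,6,7,8]=6  [4,5,6,7]=1  [5,6,7,8]=4
  size 5 → [0,5,6,7,8]=10  [3,4,5,6,7]=1  [4,5,6,7,8]=5
  size 6 → [0,4,5,6,7,8]=15  [2,3,4,5,6,7]=1  [3,4,5,6,7,8]=6
  size 7 → [0,3,4,5,6,7,8]=21  [1,2,3,4,5,6,7]=1  [2,3,4,5,6,7,8]=7
  first=0(a) contributes 8
  first=1(x) contributes 28
|[w]| = 36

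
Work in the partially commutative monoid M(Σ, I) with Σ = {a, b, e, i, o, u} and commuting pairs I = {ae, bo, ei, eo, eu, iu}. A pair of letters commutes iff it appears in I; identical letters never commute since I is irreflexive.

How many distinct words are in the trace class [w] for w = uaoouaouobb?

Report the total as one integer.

3

#0=u has no predecessor
#1=a depends on [0:u]
#2=o depends on [1:a]
#3=o depends on [2:o]
#4=u depends on [3:o]
#5=a depends on [4:u]
#6=o depends on [5:a]
#7=u depends on [6:o]
#8=o depends on [7:u]
#9=b depends on [7:u]
#10=b depends on [9:b]
sources: [0:u]
N(rest) = Σ N(rest − s) over sources s of rest; N(one piece) = 1:
  size 1 → [8]=1  [10]=1
  size 2 → [8,10]=2  [9,10]=1
  size 3 → [8,9,10]=3
  size 4 → [7,8,9,10]=3
  size 5 → [6,7,8,9,10]=3
  size 6 → [5,6,7,8,9,10]=3
  size 7 → [4,5,6,7,8,9,10]=3
  size 8 → [3,4,5,6,7,8,9,10]=3
  size 9 → [2,3,4,5,6,7,8,9,10]=3
  first=0(u) contributes 3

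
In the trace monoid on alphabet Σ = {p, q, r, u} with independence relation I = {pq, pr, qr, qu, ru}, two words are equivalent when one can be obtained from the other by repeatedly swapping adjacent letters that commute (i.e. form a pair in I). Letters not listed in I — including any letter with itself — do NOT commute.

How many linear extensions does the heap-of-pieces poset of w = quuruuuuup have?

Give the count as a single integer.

piece 0:q — minimal
piece 1:u — minimal
piece 2:u rests on {1:u}
piece 3:r — minimal
piece 4:u rests on {2:u}
piece 5:u rests on {4:u}
piece 6:u rests on {5:u}
piece 7:u rests on {6:u}
piece 8:u rests on {7:u}
piece 9:p rests on {8:u}
minimal pieces: {0:q, 1:u, 3:r}
ways to finish when only these pieces remain (= sum over removing one remaining piece with nothing left below it):
  1 left: {0}→1  {3}→1  {9}→1
  2 left: {0,3}→2  {0,9}→2  {3,9}→2  {8,9}→1
  3 left: {0,3,9}→6  {0,8,9}→3  {3,8,9}→3  {7,8,9}→1
  4 left: {0,3,8,9}→12  {0,7,8,9}→4  {3,7,8,9}→4  {6,7,8,9}→1
  5 left: {0,3,7,8,9}→20  {0,6,7,8,9}→5  {3,6,7,8,9}→5  {5,6,7,8,9}→1
  6 left: {0,3,6,7,8,9}→30  {0,5,6,7,8,9}→6  {3,5,6,7,8,9}→6  {4,5,6,7,8,9}→1
  7 left: {0,3,5,6,7,8,9}→42  {0,4,5,6,7,8,9}→7  {2,4,5,6,7,8,9}→1  {3,4,5,6,7,8,9}→7
  8 left: {0,2,4,5,6,7,8,9}→8  {0,3,4,5,6,7,8,9}→56  {1,2,4,5,6,7,8,9}→1  {2,3,4,5,6,7,8,9}→8
  placing 0:q first → 9 extensions
  placing 1:u first → 72 extensions
  placing 3:r first → 9 extensions
total linear extensions = 90

90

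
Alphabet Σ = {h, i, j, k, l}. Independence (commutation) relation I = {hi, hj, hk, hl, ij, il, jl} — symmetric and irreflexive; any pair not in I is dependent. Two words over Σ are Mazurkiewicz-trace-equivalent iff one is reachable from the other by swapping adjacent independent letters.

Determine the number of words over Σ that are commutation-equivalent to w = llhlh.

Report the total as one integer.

0(l) covers ∅
1(l) covers 0:l
2(h) covers ∅
3(l) covers 1:l
4(h) covers 2:h
floor of heap: 0:l, 2:h
completions by unplaced set U, small U first (add the entries for U minus each lowest piece of U):
  |U|=1: {3}:1  {4}:1
  |U|=2: {1,3}:1  {2,4}:1  {3,4}:2
  |U|=3: {0,1,3}:1  {1,3,4}:3  {2,3,4}:3
  start at 0(l): 6
  start at 2(h): 4
sum over floor = 10

10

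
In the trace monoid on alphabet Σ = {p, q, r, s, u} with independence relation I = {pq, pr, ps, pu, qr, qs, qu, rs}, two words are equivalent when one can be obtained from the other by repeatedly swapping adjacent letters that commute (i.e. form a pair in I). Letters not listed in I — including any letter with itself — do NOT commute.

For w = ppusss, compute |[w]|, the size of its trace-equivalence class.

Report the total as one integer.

drop 0:p onto floor
drop 1:p onto {0:p}
drop 2:u onto floor
drop 3:s onto {2:u}
drop 4:s onto {3:s}
drop 5:s onto {4:s}
ground layer = {0:p, 2:u}
drop-orders for the pieces not yet dropped (sum over which currently-grounded one goes next):
  1 to go: {1} 1  {5} 1
  2 to go: {0,1} 1  {1,5} 2  {4,5} 1
  3 to go: {0,1,5} 3  {1,4,5} 3  {3,4,5} 1
  4 to go: {0,1,4,5} 6  {1,3,4,5} 4  {2,3,4,5} 1
  if 0:p drops first: 5 orders
  if 2:u drops first: 10 orders
heap linearizations: 15

15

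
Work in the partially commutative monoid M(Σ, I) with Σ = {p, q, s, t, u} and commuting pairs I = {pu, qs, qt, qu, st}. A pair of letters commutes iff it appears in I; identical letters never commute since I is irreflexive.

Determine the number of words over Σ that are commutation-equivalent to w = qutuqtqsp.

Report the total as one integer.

112

#0=q has no predecessor
#1=u has no predecessor
#2=t depends on [1:u]
#3=u depends on [2:t]
#4=q depends on [0:q]
#5=t depends on [3:u]
#6=q depends on [4:q]
#7=s depends on [3:u]
#8=p depends on [5:t, 6:q, 7:s]
sources: [0:q, 1:u]
N(rest) = Σ N(rest − s) over sources s of rest; N(one piece) = 1:
  size 1 → [8]=1
  size 2 → [5,8]=1  [6,8]=1  [7,8]=1
  size 3 → [4,6,8]=1  [5,6,8]=2  [5,7,8]=2  [6,7,8]=2
  size 4 → [0,4,6,8]=1  [3,5,7,8]=2  [4,5,6,8]=3  [4,6,7,8]=3  [5,6,7,8]=6
  size 5 → [0,4,5,6,8]=4  [0,4,6,7,8]=4  [2,3,5,7,8]=2  [3,5,6,7,8]=8  [4,5,6,7,8]=12
  size 6 → [0,4,5,6,7,8]=20  [1,2,3,5,7,8]=2  [2,3,5,6,7,8]=10  [3,4,5,6,7,8]=20
  size 7 → [0,3,4,5,6,7,8]=40  [1,2,3,5,6,7,8]=12  [2,3,4,5,6,7,8]=30
  first=0(q) contributes 42
  first=1(u) contributes 70
|[w]| = 112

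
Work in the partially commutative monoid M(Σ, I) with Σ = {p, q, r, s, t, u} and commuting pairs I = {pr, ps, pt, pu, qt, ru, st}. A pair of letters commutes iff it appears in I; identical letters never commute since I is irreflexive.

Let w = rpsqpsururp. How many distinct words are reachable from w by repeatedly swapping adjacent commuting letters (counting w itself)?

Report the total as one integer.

#0=r has no predecessor
#1=p has no predecessor
#2=s depends on [0:r]
#3=q depends on [1:p, 2:s]
#4=p depends on [3:q]
#5=s depends on [3:q]
#6=u depends on [5:s]
#7=r depends on [5:s]
#8=u depends on [6:u]
#9=r depends on [7:r]
#10=p depends on [4:p]
sources: [0:r, 1:p]
N(rest) = Σ N(rest − s) over sources s of rest; N(one piece) = 1:
  size 1 → [8]=1  [9]=1  [10]=1
  size 2 → [4,10]=1  [6,8]=1  [7,9]=1  [8,9]=2  [8,10]=2  [9,10]=2
  size 3 → [4,8,10]=3  [4,9,10]=3  [6,8,9]=3  [6,8,10]=3  [7,8,9]=3  [7,9,10]=3  [8,9,10]=6
  size 4 → [4,6,8,10]=6  [4,7,9,10]=6  [4,8,9,10]=12  [6,7,8,9]=6  [6,8,9,10]=12  [7,8,9,10]=12
  size 5 → [4,6,8,9,10]=30  [4,7,8,9,10]=30  [5,6,7,8,9]=6  [6,7,8,9,10]=30
  size 6 → [4,6,7,8,9,10]=90  [5,6,7,8,9,10]=36
  size 7 → [4,5,6,7,8,9,10]=126
  size 8 → [3,4,5,6,7,8,9,10]=126
  size 9 → [1,3,4,5,6,7,8,9,10]=126  [2,3,4,5,6,7,8,9,10]=126
  first=0(r) contributes 252
  first=1(p) contributes 126
|[w]| = 378

378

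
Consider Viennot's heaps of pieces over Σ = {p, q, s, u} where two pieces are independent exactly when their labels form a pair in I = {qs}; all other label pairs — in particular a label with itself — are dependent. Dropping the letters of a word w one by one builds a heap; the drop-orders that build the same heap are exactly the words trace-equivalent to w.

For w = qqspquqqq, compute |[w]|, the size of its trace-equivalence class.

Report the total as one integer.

3

0(q) covers ∅
1(q) covers 0:q
2(s) covers ∅
3(p) covers 1:q, 2:s
4(q) covers 3:p
5(u) covers 4:q
6(q) covers 5:u
7(q) covers 6:q
8(q) covers 7:q
floor of heap: 0:q, 2:s
completions by unplaced set U, small U first (add the entries for U minus each lowest piece of U):
  |U|=1: {8}:1
  |U|=2: {7,8}:1
  |U|=3: {6,7,8}:1
  |U|=4: {5,6,7,8}:1
  |U|=5: {4,5,6,7,8}:1
  |U|=6: {3,4,5,6,7,8}:1
  |U|=7: {1,3,4,5,6,7,8}:1  {2,3,4,5,6,7,8}:1
  start at 0(q): 2
  start at 2(s): 1
sum over floor = 3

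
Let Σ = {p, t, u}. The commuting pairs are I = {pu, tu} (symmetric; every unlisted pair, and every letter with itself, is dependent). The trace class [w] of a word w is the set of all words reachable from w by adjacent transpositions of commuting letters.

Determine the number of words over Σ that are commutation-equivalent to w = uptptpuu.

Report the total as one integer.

drop 0:u onto floor
drop 1:p onto floor
drop 2:t onto {1:p}
drop 3:p onto {2:t}
drop 4:t onto {3:p}
drop 5:p onto {4:t}
drop 6:u onto {0:u}
drop 7:u onto {6:u}
ground layer = {0:u, 1:p}
drop-orders for the pieces not yet dropped (sum over which currently-grounded one goes next):
  1 to go: {5} 1  {7} 1
  2 to go: {4,5} 1  {5,7} 2  {6,7} 1
  3 to go: {0,6,7} 1  {3,4,5} 1  {4,5,7} 3  {5,6,7} 3
  4 to go: {0,5,6,7} 4  {2,3,4,5} 1  {3,4,5,7} 4  {4,5,6,7} 6
  5 to go: {0,4,5,6,7} 10  {1,2,3,4,5} 1  {2,3,4,5,7} 5  {3,4,5,6,7} 10
  6 to go: {0,3,4,5,6,7} 20  {1,2,3,4,5,7} 6  {2,3,4,5,6,7} 15
  if 0:u drops first: 21 orders
  if 1:p drops first: 35 orders
heap linearizations: 56

56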